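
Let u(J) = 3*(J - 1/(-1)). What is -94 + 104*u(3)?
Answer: 1154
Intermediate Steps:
u(J) = 3 + 3*J (u(J) = 3*(J - 1*(-1)) = 3*(J + 1) = 3*(1 + J) = 3 + 3*J)
-94 + 104*u(3) = -94 + 104*(3 + 3*3) = -94 + 104*(3 + 9) = -94 + 104*12 = -94 + 1248 = 1154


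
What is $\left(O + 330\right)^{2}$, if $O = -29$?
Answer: $90601$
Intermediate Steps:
$\left(O + 330\right)^{2} = \left(-29 + 330\right)^{2} = 301^{2} = 90601$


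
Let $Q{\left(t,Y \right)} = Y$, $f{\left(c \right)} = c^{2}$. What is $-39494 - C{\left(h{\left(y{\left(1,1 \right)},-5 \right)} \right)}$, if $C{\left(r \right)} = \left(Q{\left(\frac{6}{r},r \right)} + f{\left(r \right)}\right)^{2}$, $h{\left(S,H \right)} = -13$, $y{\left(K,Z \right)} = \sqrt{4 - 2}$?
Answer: $-63830$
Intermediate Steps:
$y{\left(K,Z \right)} = \sqrt{2}$
$C{\left(r \right)} = \left(r + r^{2}\right)^{2}$
$-39494 - C{\left(h{\left(y{\left(1,1 \right)},-5 \right)} \right)} = -39494 - \left(-13\right)^{2} \left(1 - 13\right)^{2} = -39494 - 169 \left(-12\right)^{2} = -39494 - 169 \cdot 144 = -39494 - 24336 = -63830$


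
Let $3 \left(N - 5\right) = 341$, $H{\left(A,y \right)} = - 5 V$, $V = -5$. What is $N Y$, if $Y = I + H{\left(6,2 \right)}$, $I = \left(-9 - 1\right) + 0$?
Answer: $1780$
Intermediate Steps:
$H{\left(A,y \right)} = 25$ ($H{\left(A,y \right)} = \left(-5\right) \left(-5\right) = 25$)
$I = -10$ ($I = -10 + 0 = -10$)
$N = \frac{356}{3}$ ($N = 5 + \frac{1}{3} \cdot 341 = 5 + \frac{341}{3} = \frac{356}{3} \approx 118.67$)
$Y = 15$ ($Y = -10 + 25 = 15$)
$N Y = \frac{356}{3} \cdot 15 = 1780$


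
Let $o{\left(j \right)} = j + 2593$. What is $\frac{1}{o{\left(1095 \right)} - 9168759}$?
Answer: $- \frac{1}{9165071} \approx -1.0911 \cdot 10^{-7}$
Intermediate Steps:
$o{\left(j \right)} = 2593 + j$
$\frac{1}{o{\left(1095 \right)} - 9168759} = \frac{1}{\left(2593 + 1095\right) - 9168759} = \frac{1}{3688 - 9168759} = \frac{1}{-9165071} = - \frac{1}{9165071}$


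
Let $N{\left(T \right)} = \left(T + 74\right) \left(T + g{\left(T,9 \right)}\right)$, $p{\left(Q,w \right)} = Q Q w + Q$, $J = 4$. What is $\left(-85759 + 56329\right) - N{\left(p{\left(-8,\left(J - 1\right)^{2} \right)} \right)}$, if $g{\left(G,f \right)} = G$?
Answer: $-758742$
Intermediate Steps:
$p{\left(Q,w \right)} = Q + w Q^{2}$ ($p{\left(Q,w \right)} = Q^{2} w + Q = w Q^{2} + Q = Q + w Q^{2}$)
$N{\left(T \right)} = 2 T \left(74 + T\right)$ ($N{\left(T \right)} = \left(T + 74\right) \left(T + T\right) = \left(74 + T\right) 2 T = 2 T \left(74 + T\right)$)
$\left(-85759 + 56329\right) - N{\left(p{\left(-8,\left(J - 1\right)^{2} \right)} \right)} = \left(-85759 + 56329\right) - 2 \left(- 8 \left(1 - 8 \left(4 - 1\right)^{2}\right)\right) \left(74 - 8 \left(1 - 8 \left(4 - 1\right)^{2}\right)\right) = -29430 - 2 \left(- 8 \left(1 - 8 \cdot 3^{2}\right)\right) \left(74 - 8 \left(1 - 8 \cdot 3^{2}\right)\right) = -29430 - 2 \left(- 8 \left(1 - 72\right)\right) \left(74 - 8 \left(1 - 72\right)\right) = -29430 - 2 \left(\left(-8\right) \left(-71\right)\right) \left(74 - -568\right) = -29430 - 2 \cdot 568 \left(74 + 568\right) = -29430 - 2 \cdot 568 \cdot 642 = -29430 - 729312 = -758742$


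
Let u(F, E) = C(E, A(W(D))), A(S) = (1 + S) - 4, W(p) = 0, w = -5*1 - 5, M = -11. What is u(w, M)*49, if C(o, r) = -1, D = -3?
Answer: -49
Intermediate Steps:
w = -10 (w = -5 - 5 = -10)
A(S) = -3 + S
u(F, E) = -1
u(w, M)*49 = -1*49 = -49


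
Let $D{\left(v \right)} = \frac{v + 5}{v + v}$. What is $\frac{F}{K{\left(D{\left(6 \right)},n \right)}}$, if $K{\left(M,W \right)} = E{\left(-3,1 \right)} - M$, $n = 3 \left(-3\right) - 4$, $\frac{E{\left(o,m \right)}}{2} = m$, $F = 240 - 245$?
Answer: $- \frac{60}{13} \approx -4.6154$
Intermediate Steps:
$F = -5$
$E{\left(o,m \right)} = 2 m$
$D{\left(v \right)} = \frac{5 + v}{2 v}$
$n = -13$ ($n = -9 - 4 = -13$)
$K{\left(M,W \right)} = 2 - M$ ($K{\left(M,W \right)} = 2 \cdot 1 - M = 2 - M$)
$\frac{F}{K{\left(D{\left(6 \right)},n \right)}} = - \frac{5}{2 - \frac{5 + 6}{2 \cdot 6}} = - \frac{5}{2 - \frac{1}{2} \cdot \frac{1}{6} \cdot 11} = - \frac{5}{2 - \frac{11}{12}} = - \frac{5}{\frac{13}{12}} = \left(-5\right) \frac{12}{13} = - \frac{60}{13}$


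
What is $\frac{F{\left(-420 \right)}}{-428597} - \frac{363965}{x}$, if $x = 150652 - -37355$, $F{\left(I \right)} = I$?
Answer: $- \frac{155915344165}{80579236179} \approx -1.9349$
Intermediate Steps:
$x = 188007$ ($x = 150652 + 37355 = 188007$)
$\frac{F{\left(-420 \right)}}{-428597} - \frac{363965}{x} = - \frac{420}{-428597} - \frac{363965}{188007} = \left(-420\right) \left(- \frac{1}{428597}\right) - \frac{363965}{188007} = \frac{420}{428597} - \frac{363965}{188007} = - \frac{155915344165}{80579236179}$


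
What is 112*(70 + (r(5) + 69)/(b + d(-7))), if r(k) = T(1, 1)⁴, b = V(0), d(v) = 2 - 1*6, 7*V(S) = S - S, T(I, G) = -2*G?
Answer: 5460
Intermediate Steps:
V(S) = 0 (V(S) = (S - S)/7 = (⅐)*0 = 0)
d(v) = -4 (d(v) = 2 - 6 = -4)
b = 0
r(k) = 16 (r(k) = (-2*1)⁴ = (-2)⁴ = 16)
112*(70 + (r(5) + 69)/(b + d(-7))) = 112*(70 + (16 + 69)/(0 - 4)) = 112*(70 + 85/(-4)) = 112*(70 + 85*(-¼)) = 112*(70 - 85/4) = 112*(195/4) = 5460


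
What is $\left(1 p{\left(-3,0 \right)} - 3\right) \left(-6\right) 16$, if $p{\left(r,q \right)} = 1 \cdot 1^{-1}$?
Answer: $192$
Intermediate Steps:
$p{\left(r,q \right)} = 1$ ($p{\left(r,q \right)} = 1 \cdot 1 = 1$)
$\left(1 p{\left(-3,0 \right)} - 3\right) \left(-6\right) 16 = \left(1 \cdot 1 - 3\right) \left(-6\right) 16 = \left(1 - 3\right) \left(-6\right) 16 = \left(-2\right) \left(-6\right) 16 = 12 \cdot 16 = 192$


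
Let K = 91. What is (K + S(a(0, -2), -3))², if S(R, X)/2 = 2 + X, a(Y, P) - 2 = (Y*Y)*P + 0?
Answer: 7921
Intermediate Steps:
a(Y, P) = 2 + P*Y² (a(Y, P) = 2 + ((Y*Y)*P + 0) = 2 + (Y²*P + 0) = 2 + (P*Y² + 0) = 2 + P*Y²)
S(R, X) = 4 + 2*X (S(R, X) = 2*(2 + X) = 4 + 2*X)
(K + S(a(0, -2), -3))² = (91 + (4 + 2*(-3)))² = (91 + (4 - 6))² = (91 - 2)² = 89² = 7921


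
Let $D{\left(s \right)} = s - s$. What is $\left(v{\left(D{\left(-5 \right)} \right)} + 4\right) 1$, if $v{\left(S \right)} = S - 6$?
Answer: $-2$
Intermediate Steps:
$D{\left(s \right)} = 0$
$v{\left(S \right)} = -6 + S$ ($v{\left(S \right)} = S - 6 = -6 + S$)
$\left(v{\left(D{\left(-5 \right)} \right)} + 4\right) 1 = \left(\left(-6 + 0\right) + 4\right) 1 = \left(-6 + 4\right) 1 = \left(-2\right) 1 = -2$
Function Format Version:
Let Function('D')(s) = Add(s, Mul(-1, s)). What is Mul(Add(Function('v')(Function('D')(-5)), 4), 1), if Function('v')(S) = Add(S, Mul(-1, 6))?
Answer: -2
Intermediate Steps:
Function('D')(s) = 0
Function('v')(S) = Add(-6, S) (Function('v')(S) = Add(S, -6) = Add(-6, S))
Mul(Add(Function('v')(Function('D')(-5)), 4), 1) = Mul(Add(Add(-6, 0), 4), 1) = Mul(Add(-6, 4), 1) = Mul(-2, 1) = -2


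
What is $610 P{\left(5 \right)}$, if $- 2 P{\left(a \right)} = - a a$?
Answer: $7625$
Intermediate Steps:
$P{\left(a \right)} = \frac{a^{2}}{2}$ ($P{\left(a \right)} = - \frac{- a a}{2} = - \frac{\left(-1\right) a^{2}}{2} = \frac{a^{2}}{2}$)
$610 P{\left(5 \right)} = 610 \frac{5^{2}}{2} = 610 \cdot \frac{1}{2} \cdot 25 = 610 \cdot \frac{25}{2} = 7625$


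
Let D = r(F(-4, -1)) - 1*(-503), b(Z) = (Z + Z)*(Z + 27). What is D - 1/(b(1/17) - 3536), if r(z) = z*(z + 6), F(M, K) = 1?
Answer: 520702129/1020984 ≈ 510.00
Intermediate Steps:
b(Z) = 2*Z*(27 + Z) (b(Z) = (2*Z)*(27 + Z) = 2*Z*(27 + Z))
r(z) = z*(6 + z)
D = 510 (D = 1*(6 + 1) - 1*(-503) = 1*7 + 503 = 7 + 503 = 510)
D - 1/(b(1/17) - 3536) = 510 - 1/(2*(27 + 1/17)/17 - 3536) = 510 - 1/(2*(1/17)*(27 + 1/17) - 3536) = 510 - 1/(2*(1/17)*(460/17) - 3536) = 510 - 1/(920/289 - 3536) = 510 - 1/(-1020984/289) = 510 - 1*(-289/1020984) = 510 + 289/1020984 = 520702129/1020984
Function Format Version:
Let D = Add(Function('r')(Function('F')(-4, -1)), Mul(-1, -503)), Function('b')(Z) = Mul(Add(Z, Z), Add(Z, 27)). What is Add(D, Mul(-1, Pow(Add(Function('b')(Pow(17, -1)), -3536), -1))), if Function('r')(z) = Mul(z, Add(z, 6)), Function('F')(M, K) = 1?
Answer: Rational(520702129, 1020984) ≈ 510.00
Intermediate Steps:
Function('b')(Z) = Mul(2, Z, Add(27, Z)) (Function('b')(Z) = Mul(Mul(2, Z), Add(27, Z)) = Mul(2, Z, Add(27, Z)))
Function('r')(z) = Mul(z, Add(6, z))
D = 510 (D = Add(Mul(1, Add(6, 1)), Mul(-1, -503)) = Add(Mul(1, 7), 503) = Add(7, 503) = 510)
Add(D, Mul(-1, Pow(Add(Function('b')(Pow(17, -1)), -3536), -1))) = Add(510, Mul(-1, Pow(Add(Mul(2, Pow(17, -1), Add(27, Pow(17, -1))), -3536), -1))) = Add(510, Mul(-1, Pow(Add(Mul(2, Rational(1, 17), Add(27, Rational(1, 17))), -3536), -1))) = Add(510, Mul(-1, Pow(Add(Mul(2, Rational(1, 17), Rational(460, 17)), -3536), -1))) = Add(510, Mul(-1, Pow(Add(Rational(920, 289), -3536), -1))) = Add(510, Mul(-1, Pow(Rational(-1020984, 289), -1))) = Add(510, Mul(-1, Rational(-289, 1020984))) = Add(510, Rational(289, 1020984)) = Rational(520702129, 1020984)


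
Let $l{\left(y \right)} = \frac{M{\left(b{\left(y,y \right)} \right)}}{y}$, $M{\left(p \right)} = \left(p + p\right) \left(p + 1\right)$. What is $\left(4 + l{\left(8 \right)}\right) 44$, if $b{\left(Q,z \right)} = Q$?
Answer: $968$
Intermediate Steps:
$M{\left(p \right)} = 2 p \left(1 + p\right)$
$l{\left(y \right)} = 2 + 2 y$ ($l{\left(y \right)} = \frac{2 y \left(1 + y\right)}{y} = 2 + 2 y$)
$\left(4 + l{\left(8 \right)}\right) 44 = \left(4 + \left(2 + 2 \cdot 8\right)\right) 44 = \left(4 + \left(2 + 16\right)\right) 44 = \left(4 + 18\right) 44 = 22 \cdot 44 = 968$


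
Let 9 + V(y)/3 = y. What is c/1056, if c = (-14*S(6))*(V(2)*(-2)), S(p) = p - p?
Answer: 0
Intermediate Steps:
V(y) = -27 + 3*y
S(p) = 0
c = 0 (c = (-14*0)*((-27 + 3*2)*(-2)) = 0*((-27 + 6)*(-2)) = 0*(-21*(-2)) = 0*42 = 0)
c/1056 = 0/1056 = 0*(1/1056) = 0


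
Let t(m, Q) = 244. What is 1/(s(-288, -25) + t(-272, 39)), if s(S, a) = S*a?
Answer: 1/7444 ≈ 0.00013434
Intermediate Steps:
1/(s(-288, -25) + t(-272, 39)) = 1/(-288*(-25) + 244) = 1/(7200 + 244) = 1/7444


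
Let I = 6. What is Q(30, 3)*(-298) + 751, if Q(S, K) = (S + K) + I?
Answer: -10871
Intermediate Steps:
Q(S, K) = 6 + K + S (Q(S, K) = (S + K) + 6 = (K + S) + 6 = 6 + K + S)
Q(30, 3)*(-298) + 751 = (6 + 3 + 30)*(-298) + 751 = 39*(-298) + 751 = -11622 + 751 = -10871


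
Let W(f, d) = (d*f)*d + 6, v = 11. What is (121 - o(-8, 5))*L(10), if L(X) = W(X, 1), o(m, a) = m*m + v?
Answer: 736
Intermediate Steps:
o(m, a) = 11 + m² (o(m, a) = m*m + 11 = m² + 11 = 11 + m²)
W(f, d) = 6 + f*d² (W(f, d) = f*d² + 6 = 6 + f*d²)
L(X) = 6 + X (L(X) = 6 + X*1² = 6 + X*1 = 6 + X)
(121 - o(-8, 5))*L(10) = (121 - (11 + (-8)²))*(6 + 10) = (121 - (11 + 64))*16 = (121 - 1*75)*16 = (121 - 75)*16 = 46*16 = 736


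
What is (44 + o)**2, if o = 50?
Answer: 8836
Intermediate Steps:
(44 + o)**2 = (44 + 50)**2 = 94**2 = 8836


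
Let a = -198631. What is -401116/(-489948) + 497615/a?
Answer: -41032850456/24329715297 ≈ -1.6865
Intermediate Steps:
-401116/(-489948) + 497615/a = -401116/(-489948) + 497615/(-198631) = -401116*(-1/489948) + 497615*(-1/198631) = 100279/122487 - 497615/198631 = -41032850456/24329715297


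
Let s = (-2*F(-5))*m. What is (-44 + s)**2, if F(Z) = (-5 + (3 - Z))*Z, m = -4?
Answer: 26896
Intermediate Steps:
F(Z) = Z*(-2 - Z) (F(Z) = (-2 - Z)*Z = Z*(-2 - Z))
s = -120 (s = -(-2)*(-5)*(2 - 5)*(-4) = -(-2)*(-5)*(-3)*(-4) = -2*(-15)*(-4) = 30*(-4) = -120)
(-44 + s)**2 = (-44 - 120)**2 = (-164)**2 = 26896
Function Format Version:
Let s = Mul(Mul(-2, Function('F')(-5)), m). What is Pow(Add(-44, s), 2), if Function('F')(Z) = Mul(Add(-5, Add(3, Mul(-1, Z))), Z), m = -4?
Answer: 26896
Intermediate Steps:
Function('F')(Z) = Mul(Z, Add(-2, Mul(-1, Z))) (Function('F')(Z) = Mul(Add(-2, Mul(-1, Z)), Z) = Mul(Z, Add(-2, Mul(-1, Z))))
s = -120 (s = Mul(Mul(-2, Mul(-1, -5, Add(2, -5))), -4) = Mul(Mul(-2, Mul(-1, -5, -3)), -4) = Mul(Mul(-2, -15), -4) = Mul(30, -4) = -120)
Pow(Add(-44, s), 2) = Pow(Add(-44, -120), 2) = Pow(-164, 2) = 26896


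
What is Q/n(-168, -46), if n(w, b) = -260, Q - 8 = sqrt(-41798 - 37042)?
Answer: -2/65 - 3*I*sqrt(2190)/130 ≈ -0.030769 - 1.0799*I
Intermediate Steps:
Q = 8 + 6*I*sqrt(2190) (Q = 8 + sqrt(-41798 - 37042) = 8 + sqrt(-78840) = 8 + 6*I*sqrt(2190) ≈ 8.0 + 280.78*I)
Q/n(-168, -46) = (8 + 6*I*sqrt(2190))/(-260) = (8 + 6*I*sqrt(2190))*(-1/260) = -2/65 - 3*I*sqrt(2190)/130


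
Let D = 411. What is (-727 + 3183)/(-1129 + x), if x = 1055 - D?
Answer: -2456/485 ≈ -5.0639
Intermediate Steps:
x = 644 (x = 1055 - 1*411 = 1055 - 411 = 644)
(-727 + 3183)/(-1129 + x) = (-727 + 3183)/(-1129 + 644) = 2456/(-485) = 2456*(-1/485) = -2456/485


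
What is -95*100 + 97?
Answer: -9403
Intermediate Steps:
-95*100 + 97 = -9500 + 97 = -9403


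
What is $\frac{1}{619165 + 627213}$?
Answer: $\frac{1}{1246378} \approx 8.0232 \cdot 10^{-7}$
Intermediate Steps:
$\frac{1}{619165 + 627213} = \frac{1}{1246378}$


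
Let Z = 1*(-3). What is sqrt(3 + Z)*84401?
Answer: 0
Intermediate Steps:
Z = -3
sqrt(3 + Z)*84401 = sqrt(3 - 3)*84401 = sqrt(0)*84401 = 0*84401 = 0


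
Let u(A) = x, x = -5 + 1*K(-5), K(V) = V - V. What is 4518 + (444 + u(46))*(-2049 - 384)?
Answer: -1063569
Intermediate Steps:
K(V) = 0
x = -5 (x = -5 + 1*0 = -5 + 0 = -5)
u(A) = -5
4518 + (444 + u(46))*(-2049 - 384) = 4518 + (444 - 5)*(-2049 - 384) = 4518 + 439*(-2433) = 4518 - 1068087 = -1063569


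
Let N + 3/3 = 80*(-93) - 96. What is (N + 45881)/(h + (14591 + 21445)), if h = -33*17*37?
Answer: 38344/15279 ≈ 2.5096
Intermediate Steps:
N = -7537 (N = -1 + (80*(-93) - 96) = -1 + (-7440 - 96) = -1 - 7536 = -7537)
h = -20757 (h = -561*37 = -20757)
(N + 45881)/(h + (14591 + 21445)) = (-7537 + 45881)/(-20757 + (14591 + 21445)) = 38344/(-20757 + 36036) = 38344/15279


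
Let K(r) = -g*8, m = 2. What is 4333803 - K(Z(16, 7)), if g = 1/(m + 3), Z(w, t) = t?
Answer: 21669023/5 ≈ 4.3338e+6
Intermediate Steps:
g = ⅕ (g = 1/(2 + 3) = 1/5 = ⅕ ≈ 0.20000)
K(r) = -8/5 (K(r) = -1*⅕*8 = -⅕*8 = -8/5)
4333803 - K(Z(16, 7)) = 4333803 - 1*(-8/5) = 4333803 + 8/5 = 21669023/5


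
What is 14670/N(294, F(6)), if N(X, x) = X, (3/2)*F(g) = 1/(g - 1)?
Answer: 2445/49 ≈ 49.898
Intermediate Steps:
F(g) = 2/(3*(-1 + g)) (F(g) = 2/(3*(g - 1)) = 2/(3*(-1 + g)))
14670/N(294, F(6)) = 14670/294 = 14670*(1/294) = 2445/49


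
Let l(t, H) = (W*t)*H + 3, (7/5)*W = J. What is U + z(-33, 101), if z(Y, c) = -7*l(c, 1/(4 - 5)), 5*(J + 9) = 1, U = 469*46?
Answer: 17109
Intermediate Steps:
U = 21574
J = -44/5 (J = -9 + (⅕)*1 = -9 + ⅕ = -44/5 ≈ -8.8000)
W = -44/7 (W = (5/7)*(-44/5) = -44/7 ≈ -6.2857)
l(t, H) = 3 - 44*H*t/7 (l(t, H) = (-44*t/7)*H + 3 = -44*H*t/7 + 3 = 3 - 44*H*t/7)
z(Y, c) = -21 - 44*c (z(Y, c) = -7*(3 - 44*c/(7*(4 - 5))) = -7*(3 - 44/7*c/(-1)) = -7*(3 - 44/7*(-1)*c) = -7*(3 + 44*c/7) = -21 - 44*c)
U + z(-33, 101) = 21574 + (-21 - 44*101) = 21574 + (-21 - 4444) = 21574 - 4465 = 17109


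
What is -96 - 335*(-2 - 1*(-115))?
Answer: -37951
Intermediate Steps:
-96 - 335*(-2 - 1*(-115)) = -96 - 335*(-2 + 115) = -96 - 335*113 = -96 - 37855 = -37951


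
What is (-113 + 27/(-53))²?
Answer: 36192256/2809 ≈ 12884.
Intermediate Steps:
(-113 + 27/(-53))² = (-113 + 27*(-1/53))² = (-113 - 27/53)² = (-6016/53)² = 36192256/2809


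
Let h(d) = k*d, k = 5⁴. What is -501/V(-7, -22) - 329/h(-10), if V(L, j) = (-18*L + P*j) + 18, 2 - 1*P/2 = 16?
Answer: -288121/475000 ≈ -0.60657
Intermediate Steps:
k = 625
P = -28 (P = 4 - 2*16 = 4 - 32 = -28)
V(L, j) = 18 - 28*j - 18*L (V(L, j) = (-18*L - 28*j) + 18 = (-28*j - 18*L) + 18 = 18 - 28*j - 18*L)
h(d) = 625*d
-501/V(-7, -22) - 329/h(-10) = -501/(18 - 28*(-22) - 18*(-7)) - 329/(625*(-10)) = -501/(18 + 616 + 126) - 329/(-6250) = -501/760 - 329*(-1/6250) = -501*1/760 + 329/6250 = -501/760 + 329/6250 = -288121/475000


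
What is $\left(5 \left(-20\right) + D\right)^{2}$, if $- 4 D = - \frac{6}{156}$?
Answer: $\frac{108139201}{10816} \approx 9998.1$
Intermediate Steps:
$D = \frac{1}{104}$ ($D = - \frac{\left(-6\right) \frac{1}{156}}{4} = \left(- \frac{1}{4}\right) \left(- \frac{1}{26}\right) = \frac{1}{104} \approx 0.0096154$)
$\left(5 \left(-20\right) + D\right)^{2} = \left(5 \left(-20\right) + \frac{1}{104}\right)^{2} = \left(-100 + \frac{1}{104}\right)^{2} = \left(- \frac{10399}{104}\right)^{2} = \frac{108139201}{10816}$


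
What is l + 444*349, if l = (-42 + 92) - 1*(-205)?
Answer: 155211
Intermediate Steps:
l = 255 (l = 50 + 205 = 255)
l + 444*349 = 255 + 444*349 = 255 + 154956 = 155211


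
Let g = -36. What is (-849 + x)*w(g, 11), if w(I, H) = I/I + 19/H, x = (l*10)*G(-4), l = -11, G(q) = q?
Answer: -12270/11 ≈ -1115.5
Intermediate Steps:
x = 440 (x = -11*10*(-4) = -110*(-4) = 440)
w(I, H) = 1 + 19/H
(-849 + x)*w(g, 11) = (-849 + 440)*((19 + 11)/11) = -409*30/11 = -12270/11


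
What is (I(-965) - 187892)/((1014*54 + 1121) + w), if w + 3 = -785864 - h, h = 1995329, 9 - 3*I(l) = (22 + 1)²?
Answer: 564196/8175957 ≈ 0.069007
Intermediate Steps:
I(l) = -520/3 (I(l) = 3 - (22 + 1)²/3 = 3 - ⅓*23² = 3 - ⅓*529 = 3 - 529/3 = -520/3)
w = -2781196 (w = -3 + (-785864 - 1*1995329) = -3 + (-785864 - 1995329) = -3 - 2781193 = -2781196)
(I(-965) - 187892)/((1014*54 + 1121) + w) = (-520/3 - 187892)/((1014*54 + 1121) - 2781196) = -564196/(3*((54756 + 1121) - 2781196)) = -564196/(3*(55877 - 2781196)) = -564196/3/(-2725319) = -564196/3*(-1/2725319) = 564196/8175957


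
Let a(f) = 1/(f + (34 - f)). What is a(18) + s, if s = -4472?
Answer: -152047/34 ≈ -4472.0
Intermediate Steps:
a(f) = 1/34
a(18) + s = 1/34 - 4472 = -152047/34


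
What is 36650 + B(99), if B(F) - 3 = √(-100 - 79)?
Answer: 36653 + I*√179 ≈ 36653.0 + 13.379*I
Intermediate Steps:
B(F) = 3 + I*√179 (B(F) = 3 + √(-100 - 79) = 3 + √(-179) = 3 + I*√179)
36650 + B(99) = 36650 + (3 + I*√179) = 36653 + I*√179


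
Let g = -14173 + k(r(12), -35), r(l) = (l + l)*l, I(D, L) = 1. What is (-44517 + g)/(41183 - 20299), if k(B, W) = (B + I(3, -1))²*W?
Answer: -2981925/20884 ≈ -142.79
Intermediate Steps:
r(l) = 2*l² (r(l) = (2*l)*l = 2*l²)
k(B, W) = W*(1 + B)² (k(B, W) = (B + 1)²*W = (1 + B)²*W = W*(1 + B)²)
g = -2937408 (g = -14173 - 35*(1 + 2*12²)² = -14173 - 35*(1 + 2*144)² = -14173 - 35*(1 + 288)² = -14173 - 35*289² = -14173 - 35*83521 = -14173 - 2923235 = -2937408)
(-44517 + g)/(41183 - 20299) = (-44517 - 2937408)/(41183 - 20299) = -2981925/20884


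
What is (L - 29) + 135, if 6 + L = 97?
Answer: 197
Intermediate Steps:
L = 91 (L = -6 + 97 = 91)
(L - 29) + 135 = (91 - 29) + 135 = 62 + 135 = 197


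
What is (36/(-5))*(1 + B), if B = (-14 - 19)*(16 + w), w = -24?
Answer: -1908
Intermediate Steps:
B = 264 (B = (-14 - 19)*(16 - 24) = -33*(-8) = 264)
(36/(-5))*(1 + B) = (36/(-5))*(1 + 264) = (36*(-1/5))*265 = -36/5*265 = -1908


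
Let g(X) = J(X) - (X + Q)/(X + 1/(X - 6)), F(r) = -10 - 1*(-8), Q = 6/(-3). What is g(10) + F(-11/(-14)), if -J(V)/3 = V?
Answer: -1344/41 ≈ -32.781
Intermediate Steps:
Q = -2 (Q = 6*(-⅓) = -2)
F(r) = -2 (F(r) = -10 + 8 = -2)
J(V) = -3*V
g(X) = -3*X - (-2 + X)/(X + 1/(-6 + X)) (g(X) = -3*X - (X - 2)/(X + 1/(X - 6)) = -3*X - (-2 + X)/(X + 1/(-6 + X)))
g(10) + F(-11/(-14)) = (-12 - 3*10³ + 5*10 + 17*10²)/(1 + 10² - 6*10) - 2 = (-12 - 3*1000 + 50 + 17*100)/(1 + 100 - 60) - 2 = (-12 - 3000 + 50 + 1700)/41 - 2 = (1/41)*(-1262) - 2 = -1262/41 - 2 = -1344/41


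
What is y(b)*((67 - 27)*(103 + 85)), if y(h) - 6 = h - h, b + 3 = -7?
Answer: 45120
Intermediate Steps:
b = -10 (b = -3 - 7 = -10)
y(h) = 6 (y(h) = 6 + (h - h) = 6 + 0 = 6)
y(b)*((67 - 27)*(103 + 85)) = 6*((67 - 27)*(103 + 85)) = 6*(40*188) = 6*7520 = 45120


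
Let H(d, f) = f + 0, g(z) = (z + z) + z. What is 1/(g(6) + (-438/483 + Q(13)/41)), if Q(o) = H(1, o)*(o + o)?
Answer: 6601/167250 ≈ 0.039468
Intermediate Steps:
g(z) = 3*z (g(z) = 2*z + z = 3*z)
H(d, f) = f
Q(o) = 2*o² (Q(o) = o*(o + o) = o*(2*o) = 2*o²)
1/(g(6) + (-438/483 + Q(13)/41)) = 1/(3*6 + (-438/483 + (2*13²)/41)) = 1/(18 + (-438*1/483 + (2*169)*(1/41))) = 1/(18 + (-146/161 + 338*(1/41))) = 1/(18 + (-146/161 + 338/41)) = 1/(18 + 48432/6601) = 1/(167250/6601) = 6601/167250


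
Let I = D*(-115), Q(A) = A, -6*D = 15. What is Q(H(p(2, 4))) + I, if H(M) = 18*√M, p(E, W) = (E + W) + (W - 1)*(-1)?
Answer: 575/2 + 18*√3 ≈ 318.68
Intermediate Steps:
D = -5/2 (D = -⅙*15 = -5/2 ≈ -2.5000)
p(E, W) = 1 + E (p(E, W) = (E + W) + (-1 + W)*(-1) = (E + W) + (1 - W) = 1 + E)
I = 575/2 (I = -5/2*(-115) = 575/2 ≈ 287.50)
Q(H(p(2, 4))) + I = 18*√(1 + 2) + 575/2 = 18*√3 + 575/2 = 575/2 + 18*√3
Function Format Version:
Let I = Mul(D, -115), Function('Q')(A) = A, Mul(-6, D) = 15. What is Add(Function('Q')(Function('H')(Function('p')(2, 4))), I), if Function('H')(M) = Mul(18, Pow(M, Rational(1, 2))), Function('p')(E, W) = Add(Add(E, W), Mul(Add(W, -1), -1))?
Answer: Add(Rational(575, 2), Mul(18, Pow(3, Rational(1, 2)))) ≈ 318.68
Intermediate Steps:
D = Rational(-5, 2) (D = Mul(Rational(-1, 6), 15) = Rational(-5, 2) ≈ -2.5000)
Function('p')(E, W) = Add(1, E) (Function('p')(E, W) = Add(Add(E, W), Mul(Add(-1, W), -1)) = Add(Add(E, W), Add(1, Mul(-1, W))) = Add(1, E))
I = Rational(575, 2) (I = Mul(Rational(-5, 2), -115) = Rational(575, 2) ≈ 287.50)
Add(Function('Q')(Function('H')(Function('p')(2, 4))), I) = Add(Mul(18, Pow(Add(1, 2), Rational(1, 2))), Rational(575, 2)) = Add(Mul(18, Pow(3, Rational(1, 2))), Rational(575, 2)) = Add(Rational(575, 2), Mul(18, Pow(3, Rational(1, 2))))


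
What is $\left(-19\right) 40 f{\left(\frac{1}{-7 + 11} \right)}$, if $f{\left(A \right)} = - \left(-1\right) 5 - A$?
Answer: $-3610$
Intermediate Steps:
$f{\left(A \right)} = 5 - A$ ($f{\left(A \right)} = \left(-1\right) \left(-5\right) - A = 5 - A$)
$\left(-19\right) 40 f{\left(\frac{1}{-7 + 11} \right)} = \left(-19\right) 40 \left(5 - \frac{1}{-7 + 11}\right) = - 760 \left(5 - \frac{1}{4}\right) = \left(-760\right) \frac{19}{4} = -3610$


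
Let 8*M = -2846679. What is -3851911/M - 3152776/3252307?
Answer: 91245835638512/9258274038453 ≈ 9.8556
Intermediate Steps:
M = -2846679/8 (M = (⅛)*(-2846679) = -2846679/8 ≈ -3.5584e+5)
-3851911/M - 3152776/3252307 = -3851911/(-2846679/8) - 3152776/3252307 = -3851911*(-8/2846679) - 3152776*1/3252307 = 30815288/2846679 - 3152776/3252307 = 91245835638512/9258274038453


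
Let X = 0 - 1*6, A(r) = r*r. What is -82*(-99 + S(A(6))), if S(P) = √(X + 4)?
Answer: 8118 - 82*I*√2 ≈ 8118.0 - 115.97*I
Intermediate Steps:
A(r) = r²
X = -6 (X = 0 - 6 = -6)
S(P) = I*√2 (S(P) = √(-6 + 4) = √(-2) = I*√2)
-82*(-99 + S(A(6))) = -82*(-99 + I*√2) = 8118 - 82*I*√2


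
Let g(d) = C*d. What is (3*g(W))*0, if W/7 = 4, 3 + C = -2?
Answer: 0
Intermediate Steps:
C = -5 (C = -3 - 2 = -5)
W = 28 (W = 7*4 = 28)
g(d) = -5*d
(3*g(W))*0 = (3*(-5*28))*0 = (3*(-140))*0 = -420*0 = 0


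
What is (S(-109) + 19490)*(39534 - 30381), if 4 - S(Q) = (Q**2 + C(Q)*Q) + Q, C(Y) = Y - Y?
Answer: 70679466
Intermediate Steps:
C(Y) = 0
S(Q) = 4 - Q - Q**2 (S(Q) = 4 - ((Q**2 + 0*Q) + Q) = 4 - ((Q**2 + 0) + Q) = 4 - (Q**2 + Q) = 4 - (Q + Q**2) = 4 + (-Q - Q**2) = 4 - Q - Q**2)
(S(-109) + 19490)*(39534 - 30381) = ((4 - 1*(-109) - 1*(-109)**2) + 19490)*(39534 - 30381) = ((4 + 109 - 1*11881) + 19490)*9153 = ((4 + 109 - 11881) + 19490)*9153 = (-11768 + 19490)*9153 = 7722*9153 = 70679466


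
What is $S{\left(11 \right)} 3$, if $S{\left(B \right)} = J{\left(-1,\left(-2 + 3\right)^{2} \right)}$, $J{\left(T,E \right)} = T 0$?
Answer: $0$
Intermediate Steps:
$J{\left(T,E \right)} = 0$
$S{\left(B \right)} = 0$
$S{\left(11 \right)} 3 = 0 \cdot 3 = 0$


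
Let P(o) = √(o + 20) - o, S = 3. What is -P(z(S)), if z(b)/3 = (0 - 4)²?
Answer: 48 - 2*√17 ≈ 39.754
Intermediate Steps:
z(b) = 48 (z(b) = 3*(0 - 4)² = 3*(-4)² = 3*16 = 48)
P(o) = √(20 + o) - o
-P(z(S)) = -(√(20 + 48) - 1*48) = -(√68 - 48) = -(2*√17 - 48) = -(-48 + 2*√17) = 48 - 2*√17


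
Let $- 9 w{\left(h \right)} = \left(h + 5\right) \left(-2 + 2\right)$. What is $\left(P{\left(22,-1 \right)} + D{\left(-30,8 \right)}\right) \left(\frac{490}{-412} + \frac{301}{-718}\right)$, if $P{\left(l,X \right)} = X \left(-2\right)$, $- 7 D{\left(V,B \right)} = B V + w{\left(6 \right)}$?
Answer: $- \frac{2158238}{36977} \approx -58.367$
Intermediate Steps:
$w{\left(h \right)} = 0$ ($w{\left(h \right)} = - \frac{\left(h + 5\right) \left(-2 + 2\right)}{9} = - \frac{\left(5 + h\right) 0}{9} = \left(- \frac{1}{9}\right) 0 = 0$)
$D{\left(V,B \right)} = - \frac{B V}{7}$ ($D{\left(V,B \right)} = - \frac{B V + 0}{7} = - \frac{B V}{7}$)
$P{\left(l,X \right)} = - 2 X$
$\left(P{\left(22,-1 \right)} + D{\left(-30,8 \right)}\right) \left(\frac{490}{-412} + \frac{301}{-718}\right) = \left(\left(-2\right) \left(-1\right) - \frac{8}{7} \left(-30\right)\right) \left(\frac{490}{-412} + \frac{301}{-718}\right) = \left(2 + \frac{240}{7}\right) \left(490 \left(- \frac{1}{412}\right) + 301 \left(- \frac{1}{718}\right)\right) = \frac{254 \left(- \frac{245}{206} - \frac{301}{718}\right)}{7} = \frac{254}{7} \left(- \frac{59479}{36977}\right) = - \frac{2158238}{36977}$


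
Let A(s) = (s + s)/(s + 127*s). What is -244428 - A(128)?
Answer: -15643393/64 ≈ -2.4443e+5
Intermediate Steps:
A(s) = 1/64 (A(s) = (2*s)/((128*s)) = (2*s)*(1/(128*s)) = 1/64)
-244428 - A(128) = -244428 - 1*1/64 = -244428 - 1/64 = -15643393/64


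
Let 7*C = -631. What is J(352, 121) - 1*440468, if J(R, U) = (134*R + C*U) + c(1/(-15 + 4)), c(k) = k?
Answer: -31123968/77 ≈ -4.0421e+5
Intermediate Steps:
C = -631/7 (C = (⅐)*(-631) = -631/7 ≈ -90.143)
J(R, U) = -1/11 + 134*R - 631*U/7 (J(R, U) = (134*R - 631*U/7) + 1/(-15 + 4) = (134*R - 631*U/7) + 1/(-11) = (134*R - 631*U/7) - 1/11 = -1/11 + 134*R - 631*U/7)
J(352, 121) - 1*440468 = (-1/11 + 134*352 - 631/7*121) - 1*440468 = (-1/11 + 47168 - 76351/7) - 440468 = 2792068/77 - 440468 = -31123968/77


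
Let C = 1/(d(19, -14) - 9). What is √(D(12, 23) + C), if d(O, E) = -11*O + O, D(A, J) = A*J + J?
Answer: 10*√118405/199 ≈ 17.291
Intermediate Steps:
D(A, J) = J + A*J
d(O, E) = -10*O
C = -1/199 (C = 1/(-10*19 - 9) = 1/(-190 - 9) = 1/(-199) = -1/199 ≈ -0.0050251)
√(D(12, 23) + C) = √(23*(1 + 12) - 1/199) = √(23*13 - 1/199) = √(299 - 1/199) = √(59500/199) = 10*√118405/199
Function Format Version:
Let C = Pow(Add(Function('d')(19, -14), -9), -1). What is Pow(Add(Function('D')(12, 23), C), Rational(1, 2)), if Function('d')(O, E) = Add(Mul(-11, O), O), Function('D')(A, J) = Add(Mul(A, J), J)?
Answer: Mul(Rational(10, 199), Pow(118405, Rational(1, 2))) ≈ 17.291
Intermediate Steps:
Function('D')(A, J) = Add(J, Mul(A, J))
Function('d')(O, E) = Mul(-10, O)
C = Rational(-1, 199) (C = Pow(Add(Mul(-10, 19), -9), -1) = Pow(Add(-190, -9), -1) = Pow(-199, -1) = Rational(-1, 199) ≈ -0.0050251)
Pow(Add(Function('D')(12, 23), C), Rational(1, 2)) = Pow(Add(Mul(23, Add(1, 12)), Rational(-1, 199)), Rational(1, 2)) = Pow(Add(Mul(23, 13), Rational(-1, 199)), Rational(1, 2)) = Pow(Add(299, Rational(-1, 199)), Rational(1, 2)) = Pow(Rational(59500, 199), Rational(1, 2)) = Mul(Rational(10, 199), Pow(118405, Rational(1, 2)))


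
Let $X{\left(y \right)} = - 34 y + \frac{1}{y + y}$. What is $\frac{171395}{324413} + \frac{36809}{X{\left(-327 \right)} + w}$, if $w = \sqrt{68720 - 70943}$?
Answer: $\frac{65846901584750057633}{17152000314576890417} - \frac{47231394732 i \sqrt{247}}{52870878523909} \approx 3.839 - 0.01404 i$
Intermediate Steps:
$w = 3 i \sqrt{247}$ ($w = \sqrt{-2223} = 3 i \sqrt{247} \approx 47.149 i$)
$X{\left(y \right)} = \frac{1}{2 y} - 34 y$ ($X{\left(y \right)} = - 34 y + \frac{1}{2 y} = \frac{1}{2 y} - 34 y$)
$\frac{171395}{324413} + \frac{36809}{X{\left(-327 \right)} + w} = \frac{171395}{324413} + \frac{36809}{\left(\frac{1}{2 \left(-327\right)} - -11118\right) + 3 i \sqrt{247}} = 171395 \cdot \frac{1}{324413} + \frac{36809}{\left(\frac{1}{2} \left(- \frac{1}{327}\right) + 11118\right) + 3 i \sqrt{247}} = \frac{171395}{324413} + \frac{36809}{\left(- \frac{1}{654} + 11118\right) + 3 i \sqrt{247}} = \frac{171395}{324413} + \frac{36809}{\frac{7271171}{654} + 3 i \sqrt{247}}$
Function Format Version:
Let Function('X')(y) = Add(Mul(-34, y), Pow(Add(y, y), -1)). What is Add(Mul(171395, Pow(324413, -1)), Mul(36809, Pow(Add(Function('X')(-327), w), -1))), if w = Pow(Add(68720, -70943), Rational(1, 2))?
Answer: Add(Rational(65846901584750057633, 17152000314576890417), Mul(Rational(-47231394732, 52870878523909), I, Pow(247, Rational(1, 2)))) ≈ Add(3.8390, Mul(-0.014040, I))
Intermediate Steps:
w = Mul(3, I, Pow(247, Rational(1, 2))) (w = Pow(-2223, Rational(1, 2)) = Mul(3, I, Pow(247, Rational(1, 2))) ≈ Mul(47.149, I))
Function('X')(y) = Add(Mul(Rational(1, 2), Pow(y, -1)), Mul(-34, y)) (Function('X')(y) = Add(Mul(-34, y), Pow(Mul(2, y), -1)) = Add(Mul(-34, y), Mul(Rational(1, 2), Pow(y, -1))) = Add(Mul(Rational(1, 2), Pow(y, -1)), Mul(-34, y)))
Add(Mul(171395, Pow(324413, -1)), Mul(36809, Pow(Add(Function('X')(-327), w), -1))) = Add(Mul(171395, Pow(324413, -1)), Mul(36809, Pow(Add(Add(Mul(Rational(1, 2), Pow(-327, -1)), Mul(-34, -327)), Mul(3, I, Pow(247, Rational(1, 2)))), -1))) = Add(Mul(171395, Rational(1, 324413)), Mul(36809, Pow(Add(Add(Mul(Rational(1, 2), Rational(-1, 327)), 11118), Mul(3, I, Pow(247, Rational(1, 2)))), -1))) = Add(Rational(171395, 324413), Mul(36809, Pow(Add(Add(Rational(-1, 654), 11118), Mul(3, I, Pow(247, Rational(1, 2)))), -1))) = Add(Rational(171395, 324413), Mul(36809, Pow(Add(Rational(7271171, 654), Mul(3, I, Pow(247, Rational(1, 2)))), -1)))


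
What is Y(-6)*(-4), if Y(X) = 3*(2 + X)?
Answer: 48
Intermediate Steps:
Y(X) = 6 + 3*X
Y(-6)*(-4) = (6 + 3*(-6))*(-4) = (6 - 18)*(-4) = -12*(-4) = 48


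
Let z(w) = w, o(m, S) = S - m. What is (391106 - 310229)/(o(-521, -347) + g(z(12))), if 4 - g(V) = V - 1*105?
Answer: 80877/271 ≈ 298.44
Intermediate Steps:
g(V) = 109 - V (g(V) = 4 - (V - 1*105) = 4 - (V - 105) = 4 - (-105 + V) = 4 + (105 - V) = 109 - V)
(391106 - 310229)/(o(-521, -347) + g(z(12))) = (391106 - 310229)/((-347 - 1*(-521)) + (109 - 1*12)) = 80877/((-347 + 521) + (109 - 12)) = 80877/(174 + 97) = 80877/271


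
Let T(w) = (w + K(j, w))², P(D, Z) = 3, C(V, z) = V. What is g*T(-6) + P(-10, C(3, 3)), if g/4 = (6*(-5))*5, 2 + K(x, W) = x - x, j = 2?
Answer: -38397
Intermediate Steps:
K(x, W) = -2 (K(x, W) = -2 + (x - x) = -2 + 0 = -2)
T(w) = (-2 + w)² (T(w) = (w - 2)² = (-2 + w)²)
g = -600 (g = 4*((6*(-5))*5) = 4*(-30*5) = 4*(-150) = -600)
g*T(-6) + P(-10, C(3, 3)) = -600*(-2 - 6)² + 3 = -600*(-8)² + 3 = -600*64 + 3 = -38400 + 3 = -38397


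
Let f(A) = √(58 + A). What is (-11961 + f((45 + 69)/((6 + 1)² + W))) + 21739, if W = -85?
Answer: 9778 + √1974/6 ≈ 9785.4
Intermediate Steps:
(-11961 + f((45 + 69)/((6 + 1)² + W))) + 21739 = (-11961 + √(58 + (45 + 69)/((6 + 1)² - 85))) + 21739 = (-11961 + √(58 + 114/(7² - 85))) + 21739 = (-11961 + √(58 + 114/(49 - 85))) + 21739 = (-11961 + √(58 + 114/(-36))) + 21739 = (-11961 + √(58 + 114*(-1/36))) + 21739 = (-11961 + √(58 - 19/6)) + 21739 = (-11961 + √(329/6)) + 21739 = (-11961 + √1974/6) + 21739 = 9778 + √1974/6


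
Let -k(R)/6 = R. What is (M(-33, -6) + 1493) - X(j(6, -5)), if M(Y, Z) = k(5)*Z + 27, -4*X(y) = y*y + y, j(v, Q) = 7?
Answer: 1714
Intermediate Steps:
k(R) = -6*R
X(y) = -y/4 - y²/4 (X(y) = -(y*y + y)/4 = -(y² + y)/4 = -(y + y²)/4 = -y/4 - y²/4)
M(Y, Z) = 27 - 30*Z (M(Y, Z) = (-6*5)*Z + 27 = -30*Z + 27 = 27 - 30*Z)
(M(-33, -6) + 1493) - X(j(6, -5)) = ((27 - 30*(-6)) + 1493) - (-1)*7*(1 + 7)/4 = ((27 + 180) + 1493) - (-1)*7*8/4 = (207 + 1493) - 1*(-14) = 1700 + 14 = 1714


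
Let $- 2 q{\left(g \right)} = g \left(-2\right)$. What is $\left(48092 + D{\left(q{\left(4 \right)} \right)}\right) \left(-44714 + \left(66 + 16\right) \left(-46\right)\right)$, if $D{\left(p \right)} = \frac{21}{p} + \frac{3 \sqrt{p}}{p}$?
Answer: $- \frac{4664231985}{2} \approx -2.3321 \cdot 10^{9}$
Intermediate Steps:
$q{\left(g \right)} = g$ ($q{\left(g \right)} = - \frac{g \left(-2\right)}{2} = - \frac{\left(-2\right) g}{2} = g$)
$D{\left(p \right)} = \frac{3}{\sqrt{p}} + \frac{21}{p}$ ($D{\left(p \right)} = \frac{21}{p} + \frac{3}{\sqrt{p}} = \frac{3}{\sqrt{p}} + \frac{21}{p}$)
$\left(48092 + D{\left(q{\left(4 \right)} \right)}\right) \left(-44714 + \left(66 + 16\right) \left(-46\right)\right) = \left(48092 + \left(\frac{3}{2} + \frac{21}{4}\right)\right) \left(-44714 + \left(66 + 16\right) \left(-46\right)\right) = \left(48092 + \left(3 \cdot \frac{1}{2} + 21 \cdot \frac{1}{4}\right)\right) \left(-44714 + 82 \left(-46\right)\right) = \left(48092 + \left(\frac{3}{2} + \frac{21}{4}\right)\right) \left(-44714 - 3772\right) = \left(48092 + \frac{27}{4}\right) \left(-48486\right) = \frac{192395}{4} \left(-48486\right) = - \frac{4664231985}{2}$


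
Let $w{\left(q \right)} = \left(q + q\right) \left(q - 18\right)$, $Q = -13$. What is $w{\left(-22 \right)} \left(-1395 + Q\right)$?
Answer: $-2478080$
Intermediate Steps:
$w{\left(q \right)} = 2 q \left(-18 + q\right)$
$w{\left(-22 \right)} \left(-1395 + Q\right) = 2 \left(-22\right) \left(-18 - 22\right) \left(-1395 - 13\right) = 2 \left(-22\right) \left(-40\right) \left(-1408\right) = 1760 \left(-1408\right) = -2478080$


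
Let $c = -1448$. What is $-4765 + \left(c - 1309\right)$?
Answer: $-7522$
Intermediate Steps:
$-4765 + \left(c - 1309\right) = -4765 - 2757 = -7522$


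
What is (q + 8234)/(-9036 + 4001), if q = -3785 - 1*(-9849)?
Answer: -14298/5035 ≈ -2.8397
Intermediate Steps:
q = 6064 (q = -3785 + 9849 = 6064)
(q + 8234)/(-9036 + 4001) = (6064 + 8234)/(-9036 + 4001) = 14298/(-5035) = 14298*(-1/5035) = -14298/5035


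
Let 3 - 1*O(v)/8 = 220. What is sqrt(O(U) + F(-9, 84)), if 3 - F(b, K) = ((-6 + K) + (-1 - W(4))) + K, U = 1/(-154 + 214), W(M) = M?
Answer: 3*I*sqrt(210) ≈ 43.474*I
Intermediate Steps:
U = 1/60 ≈ 0.016667
F(b, K) = 14 - 2*K (F(b, K) = 3 - (((-6 + K) + (-1 - 1*4)) + K) = 3 - (((-6 + K) + (-1 - 4)) + K) = 3 - (((-6 + K) - 5) + K) = 3 - ((-11 + K) + K) = 3 - (-11 + 2*K) = 3 + (11 - 2*K) = 14 - 2*K)
O(v) = -1736 (O(v) = 24 - 8*220 = 24 - 1760 = -1736)
sqrt(O(U) + F(-9, 84)) = sqrt(-1736 + (14 - 2*84)) = sqrt(-1736 + (14 - 168)) = sqrt(-1736 - 154) = sqrt(-1890) = 3*I*sqrt(210)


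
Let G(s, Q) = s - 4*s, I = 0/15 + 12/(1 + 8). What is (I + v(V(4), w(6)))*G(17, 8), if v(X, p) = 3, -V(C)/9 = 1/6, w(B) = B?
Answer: -221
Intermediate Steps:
V(C) = -3/2 (V(C) = -9/6 = -9*⅙ = -3/2)
I = 4/3 (I = 0*(1/15) + 12/9 = 0 + 12*(⅑) = 0 + 4/3 = 4/3 ≈ 1.3333)
G(s, Q) = -3*s
(I + v(V(4), w(6)))*G(17, 8) = (4/3 + 3)*(-3*17) = (13/3)*(-51) = -221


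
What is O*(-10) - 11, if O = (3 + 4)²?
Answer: -501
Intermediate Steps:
O = 49 (O = 7² = 49)
O*(-10) - 11 = 49*(-10) - 11 = -490 - 11 = -501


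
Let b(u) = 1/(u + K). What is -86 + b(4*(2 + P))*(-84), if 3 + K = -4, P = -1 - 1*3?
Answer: -402/5 ≈ -80.400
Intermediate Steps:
P = -4 (P = -1 - 3 = -4)
K = -7 (K = -3 - 4 = -7)
b(u) = 1/(-7 + u) (b(u) = 1/(u - 7) = 1/(-7 + u))
-86 + b(4*(2 + P))*(-84) = -86 - 84/(-7 + 4*(2 - 4)) = -86 - 84/(-7 + 4*(-2)) = -86 - 84/(-7 - 8) = -86 - 84/(-15) = -86 - 1/15*(-84) = -86 + 28/5 = -402/5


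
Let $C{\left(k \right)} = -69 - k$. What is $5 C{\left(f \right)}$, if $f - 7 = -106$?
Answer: $150$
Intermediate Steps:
$f = -99$ ($f = 7 - 106 = -99$)
$5 C{\left(f \right)} = 5 \left(-69 - -99\right) = 5 \left(-69 + 99\right) = 5 \cdot 30 = 150$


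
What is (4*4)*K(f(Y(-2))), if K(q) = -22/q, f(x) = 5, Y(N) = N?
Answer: -352/5 ≈ -70.400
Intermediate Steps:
(4*4)*K(f(Y(-2))) = (4*4)*(-22/5) = 16*(-22*1/5) = 16*(-22/5) = -352/5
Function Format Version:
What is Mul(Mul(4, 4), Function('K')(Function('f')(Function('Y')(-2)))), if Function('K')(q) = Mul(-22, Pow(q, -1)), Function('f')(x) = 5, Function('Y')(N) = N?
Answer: Rational(-352, 5) ≈ -70.400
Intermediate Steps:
Mul(Mul(4, 4), Function('K')(Function('f')(Function('Y')(-2)))) = Mul(Mul(4, 4), Mul(-22, Pow(5, -1))) = Mul(16, Mul(-22, Rational(1, 5))) = Mul(16, Rational(-22, 5)) = Rational(-352, 5)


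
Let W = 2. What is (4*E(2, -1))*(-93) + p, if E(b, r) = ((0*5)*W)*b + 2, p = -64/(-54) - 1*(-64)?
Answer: -18328/27 ≈ -678.81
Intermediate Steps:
p = 1760/27 (p = -64*(-1/54) + 64 = 32/27 + 64 = 1760/27 ≈ 65.185)
E(b, r) = 2 (E(b, r) = ((0*5)*2)*b + 2 = (0*2)*b + 2 = 0*b + 2 = 0 + 2 = 2)
(4*E(2, -1))*(-93) + p = (4*2)*(-93) + 1760/27 = 8*(-93) + 1760/27 = -744 + 1760/27 = -18328/27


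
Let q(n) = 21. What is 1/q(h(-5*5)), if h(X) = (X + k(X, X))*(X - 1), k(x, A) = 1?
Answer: 1/21 ≈ 0.047619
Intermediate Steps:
h(X) = (1 + X)*(-1 + X) (h(X) = (X + 1)*(X - 1) = (1 + X)*(-1 + X))
1/q(h(-5*5)) = 1/21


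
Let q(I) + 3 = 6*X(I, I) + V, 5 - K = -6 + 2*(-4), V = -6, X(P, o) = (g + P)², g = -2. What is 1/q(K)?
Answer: 1/1725 ≈ 0.00057971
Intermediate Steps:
X(P, o) = (-2 + P)²
K = 19 (K = 5 - (-6 + 2*(-4)) = 5 - (-6 - 8) = 5 - 1*(-14) = 5 + 14 = 19)
q(I) = -9 + 6*(-2 + I)² (q(I) = -3 + (6*(-2 + I)² - 6) = -3 + (-6 + 6*(-2 + I)²) = -9 + 6*(-2 + I)²)
1/q(K) = 1/(-9 + 6*(-2 + 19)²) = 1/(-9 + 6*17²) = 1/(-9 + 6*289) = 1/(-9 + 1734) = 1/1725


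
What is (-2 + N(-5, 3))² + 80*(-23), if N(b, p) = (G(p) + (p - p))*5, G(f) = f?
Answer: -1671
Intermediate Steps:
N(b, p) = 5*p (N(b, p) = (p + (p - p))*5 = (p + 0)*5 = p*5 = 5*p)
(-2 + N(-5, 3))² + 80*(-23) = (-2 + 5*3)² + 80*(-23) = (-2 + 15)² - 1840 = 13² - 1840 = 169 - 1840 = -1671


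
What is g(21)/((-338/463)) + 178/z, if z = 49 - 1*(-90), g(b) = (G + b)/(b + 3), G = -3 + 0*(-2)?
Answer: 47585/187928 ≈ 0.25321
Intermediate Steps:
G = -3 (G = -3 + 0 = -3)
g(b) = (-3 + b)/(3 + b) (g(b) = (-3 + b)/(b + 3) = (-3 + b)/(3 + b))
z = 139 (z = 49 + 90 = 139)
g(21)/((-338/463)) + 178/z = ((-3 + 21)/(3 + 21))/((-338/463)) + 178/139 = (18/24)/((-338*1/463)) + 178*(1/139) = ((1/24)*18)/(-338/463) + 178/139 = (3/4)*(-463/338) + 178/139 = -1389/1352 + 178/139 = 47585/187928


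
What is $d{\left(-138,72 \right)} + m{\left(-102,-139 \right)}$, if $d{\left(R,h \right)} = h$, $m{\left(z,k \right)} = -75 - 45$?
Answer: $-48$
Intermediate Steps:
$m{\left(z,k \right)} = -120$
$d{\left(-138,72 \right)} + m{\left(-102,-139 \right)} = 72 - 120 = -48$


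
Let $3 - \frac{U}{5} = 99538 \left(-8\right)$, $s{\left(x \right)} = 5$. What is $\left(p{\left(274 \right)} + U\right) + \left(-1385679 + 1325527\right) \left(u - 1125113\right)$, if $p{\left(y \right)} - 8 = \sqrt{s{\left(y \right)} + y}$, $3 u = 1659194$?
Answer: $\frac{103241498669}{3} + 3 \sqrt{31} \approx 3.4414 \cdot 10^{10}$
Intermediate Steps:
$u = \frac{1659194}{3}$ ($u = \frac{1}{3} \cdot 1659194 = \frac{1659194}{3} \approx 5.5307 \cdot 10^{5}$)
$p{\left(y \right)} = 8 + \sqrt{5 + y}$
$U = 3981535$ ($U = 15 - 5 \cdot 99538 \left(-8\right) = 15 - -3981520 = 15 + 3981520 = 3981535$)
$\left(p{\left(274 \right)} + U\right) + \left(-1385679 + 1325527\right) \left(u - 1125113\right) = \left(\left(8 + \sqrt{5 + 274}\right) + 3981535\right) + \left(-1385679 + 1325527\right) \left(\frac{1659194}{3} - 1125113\right) = \left(\left(8 + \sqrt{279}\right) + 3981535\right) - - \frac{103229554040}{3} = \left(\left(8 + 3 \sqrt{31}\right) + 3981535\right) + \frac{103229554040}{3} = \left(3981543 + 3 \sqrt{31}\right) + \frac{103229554040}{3} = \frac{103241498669}{3} + 3 \sqrt{31}$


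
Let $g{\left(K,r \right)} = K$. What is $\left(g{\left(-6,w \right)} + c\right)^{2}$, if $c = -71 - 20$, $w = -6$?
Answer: $9409$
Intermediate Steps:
$c = -91$
$\left(g{\left(-6,w \right)} + c\right)^{2} = \left(-6 - 91\right)^{2} = \left(-97\right)^{2} = 9409$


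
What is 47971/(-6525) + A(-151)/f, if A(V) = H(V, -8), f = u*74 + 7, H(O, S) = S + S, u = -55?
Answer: -194801773/26511075 ≈ -7.3479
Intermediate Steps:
H(O, S) = 2*S
f = -4063 (f = -55*74 + 7 = -4070 + 7 = -4063)
A(V) = -16 (A(V) = 2*(-8) = -16)
47971/(-6525) + A(-151)/f = 47971/(-6525) - 16/(-4063) = 47971*(-1/6525) - 16*(-1/4063) = -47971/6525 + 16/4063 = -194801773/26511075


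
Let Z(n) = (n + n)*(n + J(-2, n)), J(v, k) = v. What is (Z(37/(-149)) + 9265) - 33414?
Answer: -536107159/22201 ≈ -24148.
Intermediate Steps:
Z(n) = 2*n*(-2 + n) (Z(n) = (n + n)*(n - 2) = (2*n)*(-2 + n) = 2*n*(-2 + n))
(Z(37/(-149)) + 9265) - 33414 = (2*(37/(-149))*(-2 + 37/(-149)) + 9265) - 33414 = (2*(37*(-1/149))*(-2 + 37*(-1/149)) + 9265) - 33414 = (2*(-37/149)*(-2 - 37/149) + 9265) - 33414 = (2*(-37/149)*(-335/149) + 9265) - 33414 = (24790/22201 + 9265) - 33414 = 205717055/22201 - 33414 = -536107159/22201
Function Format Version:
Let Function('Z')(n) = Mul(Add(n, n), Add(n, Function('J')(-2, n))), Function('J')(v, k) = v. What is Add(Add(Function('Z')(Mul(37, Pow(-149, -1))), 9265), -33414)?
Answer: Rational(-536107159, 22201) ≈ -24148.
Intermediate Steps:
Function('Z')(n) = Mul(2, n, Add(-2, n)) (Function('Z')(n) = Mul(Add(n, n), Add(n, -2)) = Mul(Mul(2, n), Add(-2, n)) = Mul(2, n, Add(-2, n)))
Add(Add(Function('Z')(Mul(37, Pow(-149, -1))), 9265), -33414) = Add(Add(Mul(2, Mul(37, Pow(-149, -1)), Add(-2, Mul(37, Pow(-149, -1)))), 9265), -33414) = Add(Add(Mul(2, Mul(37, Rational(-1, 149)), Add(-2, Mul(37, Rational(-1, 149)))), 9265), -33414) = Add(Add(Mul(2, Rational(-37, 149), Add(-2, Rational(-37, 149))), 9265), -33414) = Add(Add(Mul(2, Rational(-37, 149), Rational(-335, 149)), 9265), -33414) = Add(Add(Rational(24790, 22201), 9265), -33414) = Add(Rational(205717055, 22201), -33414) = Rational(-536107159, 22201)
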